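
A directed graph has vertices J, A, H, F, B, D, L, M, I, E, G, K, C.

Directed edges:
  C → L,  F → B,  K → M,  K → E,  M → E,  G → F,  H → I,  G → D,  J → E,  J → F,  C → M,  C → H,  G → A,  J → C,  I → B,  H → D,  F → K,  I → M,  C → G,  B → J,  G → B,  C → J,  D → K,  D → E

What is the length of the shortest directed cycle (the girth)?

2

For each vertex v, BFS finds the shortest path from v back to v.
The shortest such closed walk is C → J → C, length 2.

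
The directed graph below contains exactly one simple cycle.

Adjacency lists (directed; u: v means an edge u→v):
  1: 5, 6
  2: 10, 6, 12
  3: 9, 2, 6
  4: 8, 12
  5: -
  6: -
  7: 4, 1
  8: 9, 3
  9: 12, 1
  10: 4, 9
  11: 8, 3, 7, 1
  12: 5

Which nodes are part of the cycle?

DFS with gray/black marking from 8:
8 gray
  9 gray
    12 gray
      5 gray
      5 black
    12 black
    1 gray
      1→5: 5 black — skip
      6 gray
      6 black
    1 black
  9 black
  3 gray
    3→9: 9 black — skip
    2 gray
      10 gray
        4 gray
          4→8: 8 is gray → back edge
Back edge closes the cycle 8 → 3 → 2 → 10 → 4 → 8; its vertices are {2, 3, 4, 8, 10}.

2, 3, 4, 8, 10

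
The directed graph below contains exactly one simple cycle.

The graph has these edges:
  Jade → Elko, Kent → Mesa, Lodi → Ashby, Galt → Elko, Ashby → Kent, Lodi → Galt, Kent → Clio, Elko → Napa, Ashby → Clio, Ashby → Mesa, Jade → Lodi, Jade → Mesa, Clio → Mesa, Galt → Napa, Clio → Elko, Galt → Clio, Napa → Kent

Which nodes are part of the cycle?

Clio, Elko, Kent, Napa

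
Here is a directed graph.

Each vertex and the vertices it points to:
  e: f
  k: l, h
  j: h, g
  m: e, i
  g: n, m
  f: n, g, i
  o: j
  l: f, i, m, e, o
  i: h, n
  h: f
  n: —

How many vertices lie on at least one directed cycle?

A vertex is on a directed cycle iff it belongs to a strongly connected component of size ≥ 2 (or has a self-loop).
The vertices on cycles are {e, f, g, h, i, m} — 6 in total.

6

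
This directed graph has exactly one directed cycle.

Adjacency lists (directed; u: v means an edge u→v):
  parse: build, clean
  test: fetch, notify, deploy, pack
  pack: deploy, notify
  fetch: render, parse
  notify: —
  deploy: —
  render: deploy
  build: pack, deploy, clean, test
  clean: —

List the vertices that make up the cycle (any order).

DFS with gray/black marking from fetch:
fetch gray
  render gray
    deploy gray
    deploy black
  render black
  parse gray
    build gray
      pack gray
        pack→deploy: deploy black — skip
        notify gray
        notify black
      pack black
      build→deploy: deploy black — skip
      clean gray
      clean black
      test gray
        test→fetch: fetch is gray → back edge
Back edge closes the cycle fetch → parse → build → test → fetch; its vertices are {test, build, fetch, parse}.

test, build, fetch, parse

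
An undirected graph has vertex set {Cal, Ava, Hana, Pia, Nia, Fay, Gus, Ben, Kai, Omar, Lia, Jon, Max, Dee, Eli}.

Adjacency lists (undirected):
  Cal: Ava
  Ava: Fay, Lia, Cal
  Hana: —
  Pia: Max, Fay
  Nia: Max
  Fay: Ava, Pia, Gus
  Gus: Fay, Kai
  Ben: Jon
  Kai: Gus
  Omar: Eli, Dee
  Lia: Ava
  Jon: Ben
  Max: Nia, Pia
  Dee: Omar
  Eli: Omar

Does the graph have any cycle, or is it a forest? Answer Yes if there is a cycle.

No

DFS, tracking each vertex's parent; an edge to a visited non-parent vertex closes a cycle.
Start from Lia:
visit Lia (parent –)
  visit Ava (parent Lia)
    visit Fay (parent Ava)
      Fay–Ava: parent, skip
      visit Pia (parent Fay)
        visit Max (parent Pia)
          visit Nia (parent Max)
            Nia–Max: parent, skip
          Max–Pia: parent, skip
        Pia–Fay: parent, skip
      visit Gus (parent Fay)
        Gus–Fay: parent, skip
        visit Kai (parent Gus)
          Kai–Gus: parent, skip
    Ava–Lia: parent, skip
    visit Cal (parent Ava)
      Cal–Ava: parent, skip
visit Hana (parent –)
visit Ben (parent –)
  visit Jon (parent Ben)
    Jon–Ben: parent, skip
visit Omar (parent –)
  visit Eli (parent Omar)
    Eli–Omar: parent, skip
  visit Dee (parent Omar)
    Dee–Omar: parent, skip
No non-parent visited neighbor found — the graph is a forest.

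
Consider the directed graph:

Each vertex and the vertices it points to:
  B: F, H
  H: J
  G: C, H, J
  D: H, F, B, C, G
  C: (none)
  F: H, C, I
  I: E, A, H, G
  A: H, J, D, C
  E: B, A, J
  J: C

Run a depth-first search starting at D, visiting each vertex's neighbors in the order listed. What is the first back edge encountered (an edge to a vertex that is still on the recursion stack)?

DFS from D (visiting each vertex's neighbors in the order listed); mark gray on enter, black on exit:
D gray
  H gray
    J gray
      C gray
      C black
    J black
  H black
  F gray
    F→H: H black — skip
    F→C: C black — skip
    I gray
      E gray
        B gray
          B→F: F is gray → back edge
First back edge: B → F.

B->F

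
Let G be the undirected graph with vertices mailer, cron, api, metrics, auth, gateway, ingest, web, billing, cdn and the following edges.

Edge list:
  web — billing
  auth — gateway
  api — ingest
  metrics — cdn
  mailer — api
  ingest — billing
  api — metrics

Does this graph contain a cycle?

No

DFS, tracking each vertex's parent; an edge to a visited non-parent vertex closes a cycle.
Start from web:
visit web (parent –)
  visit billing (parent web)
    billing–web: parent, skip
    visit ingest (parent billing)
      visit api (parent ingest)
        visit mailer (parent api)
          mailer–api: parent, skip
        visit metrics (parent api)
          metrics–api: parent, skip
          visit cdn (parent metrics)
            cdn–metrics: parent, skip
        api–ingest: parent, skip
      ingest–billing: parent, skip
visit cron (parent –)
visit auth (parent –)
  visit gateway (parent auth)
    gateway–auth: parent, skip
No non-parent visited neighbor found — the graph is a forest.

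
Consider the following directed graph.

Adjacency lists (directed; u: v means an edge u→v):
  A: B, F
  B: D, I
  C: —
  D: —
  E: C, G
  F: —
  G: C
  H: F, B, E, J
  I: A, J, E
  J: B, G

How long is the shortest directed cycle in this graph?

3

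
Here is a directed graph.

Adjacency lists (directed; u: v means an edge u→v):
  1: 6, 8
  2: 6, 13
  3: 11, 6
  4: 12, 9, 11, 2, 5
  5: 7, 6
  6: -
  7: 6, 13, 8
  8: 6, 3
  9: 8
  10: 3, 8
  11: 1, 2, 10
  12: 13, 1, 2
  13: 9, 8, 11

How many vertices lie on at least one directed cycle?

8

A vertex is on a directed cycle iff it belongs to a strongly connected component of size ≥ 2 (or has a self-loop).
The vertices on cycles are {1, 2, 3, 8, 9, 10, 11, 13} — 8 in total.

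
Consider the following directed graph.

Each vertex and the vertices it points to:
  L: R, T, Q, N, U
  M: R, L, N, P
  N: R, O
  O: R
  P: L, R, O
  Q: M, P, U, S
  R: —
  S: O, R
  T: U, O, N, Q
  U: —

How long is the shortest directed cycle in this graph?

3

For each vertex v, BFS finds the shortest path from v back to v.
The shortest such closed walk is M → L → Q → M, length 3.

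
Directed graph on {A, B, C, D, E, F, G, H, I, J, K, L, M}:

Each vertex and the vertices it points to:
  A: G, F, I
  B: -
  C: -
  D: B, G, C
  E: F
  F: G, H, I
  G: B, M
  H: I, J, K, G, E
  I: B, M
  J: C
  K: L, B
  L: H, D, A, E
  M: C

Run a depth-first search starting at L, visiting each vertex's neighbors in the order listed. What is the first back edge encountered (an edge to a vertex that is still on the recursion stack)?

K->L

DFS from L (visiting each vertex's neighbors in the order listed); mark gray on enter, black on exit:
L gray
  H gray
    I gray
      B gray
      B black
      M gray
        C gray
        C black
      M black
    I black
    J gray
      J→C: C black — skip
    J black
    K gray
      K→L: L is gray → back edge
First back edge: K → L.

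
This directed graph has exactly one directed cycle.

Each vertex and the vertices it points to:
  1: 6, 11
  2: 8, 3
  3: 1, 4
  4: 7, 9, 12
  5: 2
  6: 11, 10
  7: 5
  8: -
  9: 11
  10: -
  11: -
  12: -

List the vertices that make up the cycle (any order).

2, 3, 4, 5, 7

DFS with gray/black marking from 2:
2 gray
  8 gray
  8 black
  3 gray
    1 gray
      6 gray
        11 gray
        11 black
        10 gray
        10 black
      6 black
      1→11: 11 black — skip
    1 black
    4 gray
      7 gray
        5 gray
          5→2: 2 is gray → back edge
Back edge closes the cycle 2 → 3 → 4 → 7 → 5 → 2; its vertices are {2, 3, 4, 5, 7}.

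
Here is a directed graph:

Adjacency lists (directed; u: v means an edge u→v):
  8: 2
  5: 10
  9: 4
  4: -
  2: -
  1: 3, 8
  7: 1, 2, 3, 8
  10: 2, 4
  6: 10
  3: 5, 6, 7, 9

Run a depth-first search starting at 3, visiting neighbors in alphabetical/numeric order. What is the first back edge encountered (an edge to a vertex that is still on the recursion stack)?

1→3

DFS from 3 (visiting neighbors in alphabetical/numeric order); mark gray on enter, black on exit:
3 gray
  5 gray
    10 gray
      2 gray
      2 black
      4 gray
      4 black
    10 black
  5 black
  6 gray
    6→10: 10 black — skip
  6 black
  7 gray
    1 gray
      1→3: 3 is gray → back edge
First back edge: 1 → 3.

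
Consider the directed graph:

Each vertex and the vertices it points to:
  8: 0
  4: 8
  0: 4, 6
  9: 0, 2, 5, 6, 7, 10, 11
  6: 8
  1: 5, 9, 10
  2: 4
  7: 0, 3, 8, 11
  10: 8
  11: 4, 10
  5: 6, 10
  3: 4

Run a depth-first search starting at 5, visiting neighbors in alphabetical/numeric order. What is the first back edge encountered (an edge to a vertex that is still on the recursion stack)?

4->8

DFS from 5 (visiting neighbors in alphabetical/numeric order); mark gray on enter, black on exit:
5 gray
  6 gray
    8 gray
      0 gray
        4 gray
          4→8: 8 is gray → back edge
First back edge: 4 → 8.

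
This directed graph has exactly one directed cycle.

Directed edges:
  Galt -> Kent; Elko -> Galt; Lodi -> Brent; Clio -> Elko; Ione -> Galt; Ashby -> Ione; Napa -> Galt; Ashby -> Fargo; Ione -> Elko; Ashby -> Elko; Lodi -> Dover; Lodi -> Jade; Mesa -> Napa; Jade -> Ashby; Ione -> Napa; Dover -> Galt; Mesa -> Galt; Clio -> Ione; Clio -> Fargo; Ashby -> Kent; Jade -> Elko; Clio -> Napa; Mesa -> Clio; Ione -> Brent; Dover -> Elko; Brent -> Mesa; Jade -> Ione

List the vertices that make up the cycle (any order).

Clio, Ione, Mesa, Brent

DFS with gray/black marking from Brent:
Brent gray
  Mesa gray
    Galt gray
      Kent gray
      Kent black
    Galt black
    Clio gray
      Napa gray
        Napa→Galt: Galt black — skip
      Napa black
      Elko gray
        Elko→Galt: Galt black — skip
      Elko black
      Fargo gray
      Fargo black
      Ione gray
        Ione→Elko: Elko black — skip
        Ione→Brent: Brent is gray → back edge
Back edge closes the cycle Brent → Mesa → Clio → Ione → Brent; its vertices are {Clio, Ione, Mesa, Brent}.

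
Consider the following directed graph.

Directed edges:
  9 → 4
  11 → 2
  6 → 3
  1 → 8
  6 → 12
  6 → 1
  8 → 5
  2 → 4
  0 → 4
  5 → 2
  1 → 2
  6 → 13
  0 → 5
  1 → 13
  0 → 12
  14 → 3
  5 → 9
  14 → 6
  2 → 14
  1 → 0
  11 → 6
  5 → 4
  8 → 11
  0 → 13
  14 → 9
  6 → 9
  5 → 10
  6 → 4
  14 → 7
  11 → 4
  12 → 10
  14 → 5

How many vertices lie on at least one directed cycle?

8

A vertex is on a directed cycle iff it belongs to a strongly connected component of size ≥ 2 (or has a self-loop).
The vertices on cycles are {0, 1, 2, 5, 6, 8, 11, 14} — 8 in total.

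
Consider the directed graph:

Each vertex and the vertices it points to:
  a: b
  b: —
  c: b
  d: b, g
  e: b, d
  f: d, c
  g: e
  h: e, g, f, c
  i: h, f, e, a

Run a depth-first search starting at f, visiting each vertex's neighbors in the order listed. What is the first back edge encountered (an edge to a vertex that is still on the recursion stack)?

e->d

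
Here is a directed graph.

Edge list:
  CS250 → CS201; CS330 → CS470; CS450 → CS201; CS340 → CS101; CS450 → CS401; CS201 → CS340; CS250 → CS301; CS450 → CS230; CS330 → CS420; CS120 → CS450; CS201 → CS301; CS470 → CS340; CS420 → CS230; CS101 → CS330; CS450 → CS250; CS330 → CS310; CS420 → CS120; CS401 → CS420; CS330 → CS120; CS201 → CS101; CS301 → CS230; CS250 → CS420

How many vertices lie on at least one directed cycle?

A vertex is on a directed cycle iff it belongs to a strongly connected component of size ≥ 2 (or has a self-loop).
The vertices on cycles are {CS101, CS120, CS201, CS250, CS330, CS340, CS401, CS420, CS450, CS470} — 10 in total.

10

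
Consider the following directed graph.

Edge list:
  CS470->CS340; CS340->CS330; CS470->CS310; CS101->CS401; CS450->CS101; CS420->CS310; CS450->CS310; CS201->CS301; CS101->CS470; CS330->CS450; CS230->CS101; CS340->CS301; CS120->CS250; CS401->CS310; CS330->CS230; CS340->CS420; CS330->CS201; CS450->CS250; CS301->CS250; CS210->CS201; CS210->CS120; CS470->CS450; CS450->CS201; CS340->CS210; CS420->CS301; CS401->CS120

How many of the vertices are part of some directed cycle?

A vertex is on a directed cycle iff it belongs to a strongly connected component of size ≥ 2 (or has a self-loop).
The vertices on cycles are {CS101, CS230, CS330, CS340, CS450, CS470} — 6 in total.

6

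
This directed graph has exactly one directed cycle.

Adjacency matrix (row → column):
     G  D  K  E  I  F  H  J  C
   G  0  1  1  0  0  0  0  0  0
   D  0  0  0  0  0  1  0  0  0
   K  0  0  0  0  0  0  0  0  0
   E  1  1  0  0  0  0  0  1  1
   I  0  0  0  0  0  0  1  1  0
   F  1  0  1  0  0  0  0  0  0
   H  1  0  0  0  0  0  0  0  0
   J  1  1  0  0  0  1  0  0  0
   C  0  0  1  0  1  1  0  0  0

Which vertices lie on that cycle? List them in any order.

DFS with gray/black marking from D:
D gray
  F gray
    G gray
      G→D: D is gray → back edge
Back edge closes the cycle D → F → G → D; its vertices are {D, F, G}.

D, F, G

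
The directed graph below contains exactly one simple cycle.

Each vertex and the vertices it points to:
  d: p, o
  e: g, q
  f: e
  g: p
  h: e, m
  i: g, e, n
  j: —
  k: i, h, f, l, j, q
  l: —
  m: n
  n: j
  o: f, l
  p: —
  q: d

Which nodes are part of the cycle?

DFS with gray/black marking from q:
q gray
  d gray
    p gray
    p black
    o gray
      f gray
        e gray
          g gray
            g→p: p black — skip
          g black
          e→q: q is gray → back edge
Back edge closes the cycle q → d → o → f → e → q; its vertices are {d, e, f, o, q}.

d, e, f, o, q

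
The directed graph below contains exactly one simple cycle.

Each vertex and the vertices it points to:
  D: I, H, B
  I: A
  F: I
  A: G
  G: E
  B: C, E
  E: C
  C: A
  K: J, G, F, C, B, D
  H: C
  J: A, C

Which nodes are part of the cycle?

A, C, E, G

DFS with gray/black marking from G:
G gray
  E gray
    C gray
      A gray
        A→G: G is gray → back edge
Back edge closes the cycle G → E → C → A → G; its vertices are {A, C, E, G}.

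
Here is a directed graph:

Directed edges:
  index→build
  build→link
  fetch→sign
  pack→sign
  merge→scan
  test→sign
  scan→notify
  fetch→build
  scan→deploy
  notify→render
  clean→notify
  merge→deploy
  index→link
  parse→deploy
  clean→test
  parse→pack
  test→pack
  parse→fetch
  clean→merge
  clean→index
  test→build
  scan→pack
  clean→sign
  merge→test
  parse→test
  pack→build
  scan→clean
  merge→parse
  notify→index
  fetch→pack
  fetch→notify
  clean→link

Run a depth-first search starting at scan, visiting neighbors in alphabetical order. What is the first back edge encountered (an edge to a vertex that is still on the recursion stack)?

DFS from scan (visiting neighbors in alphabetical order); mark gray on enter, black on exit:
scan gray
  clean gray
    index gray
      build gray
        link gray
        link black
      build black
      index→link: link black — skip
    index black
    clean→link: link black — skip
    merge gray
      deploy gray
      deploy black
      parse gray
        parse→deploy: deploy black — skip
        fetch gray
          fetch→build: build black — skip
          notify gray
            notify→index: index black — skip
            render gray
            render black
          notify black
          pack gray
            pack→build: build black — skip
            sign gray
            sign black
          pack black
          fetch→sign: sign black — skip
        fetch black
        parse→pack: pack black — skip
        test gray
          test→build: build black — skip
          test→pack: pack black — skip
          test→sign: sign black — skip
        test black
      parse black
      merge→scan: scan is gray → back edge
First back edge: merge → scan.

merge→scan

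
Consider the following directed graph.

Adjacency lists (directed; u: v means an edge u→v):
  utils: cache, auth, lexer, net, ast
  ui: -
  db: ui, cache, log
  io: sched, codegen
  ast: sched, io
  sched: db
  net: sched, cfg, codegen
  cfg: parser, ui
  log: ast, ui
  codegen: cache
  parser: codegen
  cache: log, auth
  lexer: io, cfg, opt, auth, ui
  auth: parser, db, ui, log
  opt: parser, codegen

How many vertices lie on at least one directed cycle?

9

A vertex is on a directed cycle iff it belongs to a strongly connected component of size ≥ 2 (or has a self-loop).
The vertices on cycles are {db, io, ast, log, auth, cache, sched, parser, codegen} — 9 in total.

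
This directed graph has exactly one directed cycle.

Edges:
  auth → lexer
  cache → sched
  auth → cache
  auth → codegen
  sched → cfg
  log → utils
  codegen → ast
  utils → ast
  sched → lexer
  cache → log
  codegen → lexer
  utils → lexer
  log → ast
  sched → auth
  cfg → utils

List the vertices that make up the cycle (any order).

auth, cache, sched

DFS with gray/black marking from cache:
cache gray
  sched gray
    cfg gray
      utils gray
        ast gray
        ast black
        lexer gray
        lexer black
      utils black
    cfg black
    sched→lexer: lexer black — skip
    auth gray
      auth→cache: cache is gray → back edge
Back edge closes the cycle cache → sched → auth → cache; its vertices are {auth, cache, sched}.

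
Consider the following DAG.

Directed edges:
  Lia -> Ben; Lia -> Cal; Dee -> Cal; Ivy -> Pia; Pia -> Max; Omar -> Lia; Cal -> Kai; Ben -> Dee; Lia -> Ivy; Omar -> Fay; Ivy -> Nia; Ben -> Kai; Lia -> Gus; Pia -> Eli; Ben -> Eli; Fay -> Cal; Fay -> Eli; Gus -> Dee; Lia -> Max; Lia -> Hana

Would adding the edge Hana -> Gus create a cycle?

No

Adding Hana→Gus creates a cycle iff Gus can already reach Hana.
Explore from Gus: no path reaches Hana. The graph stays acyclic.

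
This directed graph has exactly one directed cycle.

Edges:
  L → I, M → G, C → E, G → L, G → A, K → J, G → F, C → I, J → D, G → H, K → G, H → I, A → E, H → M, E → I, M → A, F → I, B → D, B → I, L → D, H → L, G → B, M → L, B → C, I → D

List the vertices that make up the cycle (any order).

DFS with gray/black marking from G:
G gray
  B gray
    I gray
      D gray
      D black
    I black
    C gray
      C→I: I black — skip
      E gray
        E→I: I black — skip
      E black
    C black
    B→D: D black — skip
  B black
  H gray
    H→I: I black — skip
    L gray
      L→I: I black — skip
      L→D: D black — skip
    L black
    M gray
      M→L: L black — skip
      A gray
        A→E: E black — skip
      A black
      M→G: G is gray → back edge
Back edge closes the cycle G → H → M → G; its vertices are {G, H, M}.

G, H, M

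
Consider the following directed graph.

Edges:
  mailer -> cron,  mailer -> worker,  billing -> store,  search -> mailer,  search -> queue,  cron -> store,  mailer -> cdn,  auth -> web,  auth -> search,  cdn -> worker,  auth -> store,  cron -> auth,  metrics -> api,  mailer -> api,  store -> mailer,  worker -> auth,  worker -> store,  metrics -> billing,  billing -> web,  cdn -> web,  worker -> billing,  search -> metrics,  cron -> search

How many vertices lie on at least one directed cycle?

9

A vertex is on a directed cycle iff it belongs to a strongly connected component of size ≥ 2 (or has a self-loop).
The vertices on cycles are {cdn, auth, cron, store, mailer, search, worker, billing, metrics} — 9 in total.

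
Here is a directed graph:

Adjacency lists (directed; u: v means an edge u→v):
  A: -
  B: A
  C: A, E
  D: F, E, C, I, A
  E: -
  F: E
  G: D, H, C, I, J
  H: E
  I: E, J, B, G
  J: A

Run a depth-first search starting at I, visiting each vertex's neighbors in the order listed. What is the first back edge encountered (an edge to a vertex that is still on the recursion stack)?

D->I

DFS from I (visiting each vertex's neighbors in the order listed); mark gray on enter, black on exit:
I gray
  E gray
  E black
  J gray
    A gray
    A black
  J black
  B gray
    B→A: A black — skip
  B black
  G gray
    D gray
      F gray
        F→E: E black — skip
      F black
      D→E: E black — skip
      C gray
        C→A: A black — skip
        C→E: E black — skip
      C black
      D→I: I is gray → back edge
First back edge: D → I.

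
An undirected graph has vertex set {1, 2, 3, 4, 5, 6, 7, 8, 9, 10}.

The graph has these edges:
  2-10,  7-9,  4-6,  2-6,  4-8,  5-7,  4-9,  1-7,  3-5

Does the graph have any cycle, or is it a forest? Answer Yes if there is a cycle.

No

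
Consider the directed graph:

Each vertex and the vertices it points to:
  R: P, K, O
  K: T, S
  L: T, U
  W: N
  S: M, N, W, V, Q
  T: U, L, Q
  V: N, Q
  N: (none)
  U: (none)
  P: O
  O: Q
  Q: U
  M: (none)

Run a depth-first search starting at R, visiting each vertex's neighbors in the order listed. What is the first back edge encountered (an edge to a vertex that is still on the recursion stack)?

L→T

DFS from R (visiting each vertex's neighbors in the order listed); mark gray on enter, black on exit:
R gray
  P gray
    O gray
      Q gray
        U gray
        U black
      Q black
    O black
  P black
  K gray
    T gray
      T→U: U black — skip
      L gray
        L→T: T is gray → back edge
First back edge: L → T.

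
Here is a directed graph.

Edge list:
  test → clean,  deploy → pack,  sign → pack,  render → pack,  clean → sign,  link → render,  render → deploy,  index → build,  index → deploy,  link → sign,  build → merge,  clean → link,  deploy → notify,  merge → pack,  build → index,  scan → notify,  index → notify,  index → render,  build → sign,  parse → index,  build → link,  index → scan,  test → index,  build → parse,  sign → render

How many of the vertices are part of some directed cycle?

A vertex is on a directed cycle iff it belongs to a strongly connected component of size ≥ 2 (or has a self-loop).
The vertices on cycles are {build, index, parse} — 3 in total.

3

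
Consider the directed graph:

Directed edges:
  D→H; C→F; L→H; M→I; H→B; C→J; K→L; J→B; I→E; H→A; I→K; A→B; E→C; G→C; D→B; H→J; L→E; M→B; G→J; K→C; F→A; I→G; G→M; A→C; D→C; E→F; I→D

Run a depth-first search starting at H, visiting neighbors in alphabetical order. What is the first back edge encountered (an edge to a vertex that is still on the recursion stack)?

DFS from H (visiting neighbors in alphabetical order); mark gray on enter, black on exit:
H gray
  A gray
    B gray
    B black
    C gray
      F gray
        F→A: A is gray → back edge
First back edge: F → A.

F→A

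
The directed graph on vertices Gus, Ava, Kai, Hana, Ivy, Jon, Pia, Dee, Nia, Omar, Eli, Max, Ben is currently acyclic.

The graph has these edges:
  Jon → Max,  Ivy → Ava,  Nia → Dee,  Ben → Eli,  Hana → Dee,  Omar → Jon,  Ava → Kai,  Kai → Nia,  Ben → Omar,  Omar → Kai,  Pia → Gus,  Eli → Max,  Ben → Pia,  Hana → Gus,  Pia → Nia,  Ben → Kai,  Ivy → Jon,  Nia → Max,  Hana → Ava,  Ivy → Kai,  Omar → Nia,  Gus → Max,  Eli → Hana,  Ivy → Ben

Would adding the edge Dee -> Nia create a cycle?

Yes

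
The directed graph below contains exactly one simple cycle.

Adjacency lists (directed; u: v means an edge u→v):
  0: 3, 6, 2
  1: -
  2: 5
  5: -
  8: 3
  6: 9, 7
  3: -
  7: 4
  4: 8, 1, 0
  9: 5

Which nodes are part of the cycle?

DFS with gray/black marking from 6:
6 gray
  9 gray
    5 gray
    5 black
  9 black
  7 gray
    4 gray
      8 gray
        3 gray
        3 black
      8 black
      1 gray
      1 black
      0 gray
        0→3: 3 black — skip
        0→6: 6 is gray → back edge
Back edge closes the cycle 6 → 7 → 4 → 0 → 6; its vertices are {0, 4, 6, 7}.

0, 4, 6, 7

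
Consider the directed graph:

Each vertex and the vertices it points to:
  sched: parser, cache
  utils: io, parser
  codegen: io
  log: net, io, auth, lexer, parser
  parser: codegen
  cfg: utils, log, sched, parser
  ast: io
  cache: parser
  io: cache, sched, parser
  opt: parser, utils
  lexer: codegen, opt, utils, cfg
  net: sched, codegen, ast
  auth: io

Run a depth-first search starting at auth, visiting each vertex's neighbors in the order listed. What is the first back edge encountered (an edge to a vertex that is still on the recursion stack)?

codegen→io

DFS from auth (visiting each vertex's neighbors in the order listed); mark gray on enter, black on exit:
auth gray
  io gray
    cache gray
      parser gray
        codegen gray
          codegen→io: io is gray → back edge
First back edge: codegen → io.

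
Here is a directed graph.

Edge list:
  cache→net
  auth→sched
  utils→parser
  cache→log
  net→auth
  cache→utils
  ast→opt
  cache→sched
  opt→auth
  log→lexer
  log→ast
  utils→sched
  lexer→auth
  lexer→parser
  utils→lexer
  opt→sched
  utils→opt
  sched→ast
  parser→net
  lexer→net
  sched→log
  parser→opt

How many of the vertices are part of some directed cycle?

8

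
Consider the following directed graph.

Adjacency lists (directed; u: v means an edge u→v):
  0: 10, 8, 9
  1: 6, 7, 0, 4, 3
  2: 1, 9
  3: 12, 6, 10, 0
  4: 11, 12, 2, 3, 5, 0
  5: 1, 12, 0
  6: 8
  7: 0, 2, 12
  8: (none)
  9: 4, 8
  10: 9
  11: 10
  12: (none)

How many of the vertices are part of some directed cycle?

10

A vertex is on a directed cycle iff it belongs to a strongly connected component of size ≥ 2 (or has a self-loop).
The vertices on cycles are {0, 1, 2, 3, 4, 5, 7, 9, 10, 11} — 10 in total.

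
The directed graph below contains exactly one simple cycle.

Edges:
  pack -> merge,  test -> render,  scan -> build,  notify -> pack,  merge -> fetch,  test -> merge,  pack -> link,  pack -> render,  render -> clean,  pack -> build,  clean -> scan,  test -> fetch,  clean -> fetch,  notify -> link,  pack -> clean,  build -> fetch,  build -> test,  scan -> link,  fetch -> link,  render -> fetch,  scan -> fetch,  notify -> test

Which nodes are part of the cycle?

scan, test, build, clean, render

DFS with gray/black marking from render:
render gray
  clean gray
    fetch gray
      link gray
      link black
    fetch black
    scan gray
      scan→fetch: fetch black — skip
      scan→link: link black — skip
      build gray
        build→fetch: fetch black — skip
        test gray
          test→fetch: fetch black — skip
          test→render: render is gray → back edge
Back edge closes the cycle render → clean → scan → build → test → render; its vertices are {scan, test, build, clean, render}.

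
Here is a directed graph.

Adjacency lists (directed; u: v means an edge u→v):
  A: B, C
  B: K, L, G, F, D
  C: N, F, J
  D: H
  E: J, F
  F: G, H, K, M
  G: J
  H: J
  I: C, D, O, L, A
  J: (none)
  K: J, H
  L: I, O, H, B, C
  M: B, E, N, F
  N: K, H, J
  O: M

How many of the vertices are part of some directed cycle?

A vertex is on a directed cycle iff it belongs to a strongly connected component of size ≥ 2 (or has a self-loop).
The vertices on cycles are {A, B, C, E, F, I, L, M, O} — 9 in total.

9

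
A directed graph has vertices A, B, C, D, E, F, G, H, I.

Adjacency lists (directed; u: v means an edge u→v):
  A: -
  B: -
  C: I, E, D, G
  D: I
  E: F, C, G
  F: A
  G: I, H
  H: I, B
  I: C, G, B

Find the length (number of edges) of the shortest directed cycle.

For each vertex v, BFS finds the shortest path from v back to v.
The shortest such closed walk is E → C → E, length 2.

2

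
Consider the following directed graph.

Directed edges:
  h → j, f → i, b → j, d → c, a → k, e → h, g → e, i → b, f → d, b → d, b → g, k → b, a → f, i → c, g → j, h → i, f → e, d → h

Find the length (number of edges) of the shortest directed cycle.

4

For each vertex v, BFS finds the shortest path from v back to v.
The shortest such closed walk is d → h → i → b → d, length 4.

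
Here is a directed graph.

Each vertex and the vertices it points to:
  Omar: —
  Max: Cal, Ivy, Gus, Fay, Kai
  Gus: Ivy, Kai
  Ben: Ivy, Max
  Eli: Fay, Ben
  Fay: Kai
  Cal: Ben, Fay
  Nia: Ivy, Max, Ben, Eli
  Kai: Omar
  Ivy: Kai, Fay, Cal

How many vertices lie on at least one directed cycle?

5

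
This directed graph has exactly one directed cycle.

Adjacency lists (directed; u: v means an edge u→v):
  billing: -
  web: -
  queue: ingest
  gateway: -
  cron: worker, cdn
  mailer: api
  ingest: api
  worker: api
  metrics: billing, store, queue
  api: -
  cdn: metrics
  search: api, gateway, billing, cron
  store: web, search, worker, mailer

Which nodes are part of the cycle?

cdn, cron, store, search, metrics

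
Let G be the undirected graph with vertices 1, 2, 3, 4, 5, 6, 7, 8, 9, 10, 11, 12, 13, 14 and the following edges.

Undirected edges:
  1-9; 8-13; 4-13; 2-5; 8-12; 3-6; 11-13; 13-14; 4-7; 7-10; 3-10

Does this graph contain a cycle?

DFS, tracking each vertex's parent; an edge to a visited non-parent vertex closes a cycle.
Start from 14:
visit 14 (parent –)
  visit 13 (parent 14)
    visit 8 (parent 13)
      visit 12 (parent 8)
        12–8: parent, skip
      8–13: parent, skip
    visit 11 (parent 13)
      11–13: parent, skip
    13–14: parent, skip
    visit 4 (parent 13)
      visit 7 (parent 4)
        visit 10 (parent 7)
          10–7: parent, skip
          visit 3 (parent 10)
            visit 6 (parent 3)
              6–3: parent, skip
            3–10: parent, skip
        7–4: parent, skip
      4–13: parent, skip
visit 1 (parent –)
  visit 9 (parent 1)
    9–1: parent, skip
visit 2 (parent –)
  visit 5 (parent 2)
    5–2: parent, skip
No non-parent visited neighbor found — the graph is a forest.

No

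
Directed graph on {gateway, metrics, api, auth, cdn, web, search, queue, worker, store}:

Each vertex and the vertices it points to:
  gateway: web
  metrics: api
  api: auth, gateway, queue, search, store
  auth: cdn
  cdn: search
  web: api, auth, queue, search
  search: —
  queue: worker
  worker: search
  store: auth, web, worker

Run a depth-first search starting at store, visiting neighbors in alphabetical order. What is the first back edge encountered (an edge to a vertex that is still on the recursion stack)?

DFS from store (visiting neighbors in alphabetical order); mark gray on enter, black on exit:
store gray
  auth gray
    cdn gray
      search gray
      search black
    cdn black
  auth black
  web gray
    api gray
      api→auth: auth black — skip
      gateway gray
        gateway→web: web is gray → back edge
First back edge: gateway → web.

gateway->web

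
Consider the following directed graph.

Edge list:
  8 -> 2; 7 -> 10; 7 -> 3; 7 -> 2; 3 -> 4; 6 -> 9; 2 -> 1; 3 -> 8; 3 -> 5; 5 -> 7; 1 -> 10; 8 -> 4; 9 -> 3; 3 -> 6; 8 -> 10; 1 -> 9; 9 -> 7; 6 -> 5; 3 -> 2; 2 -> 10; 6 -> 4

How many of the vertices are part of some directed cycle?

A vertex is on a directed cycle iff it belongs to a strongly connected component of size ≥ 2 (or has a self-loop).
The vertices on cycles are {1, 2, 3, 5, 6, 7, 8, 9} — 8 in total.

8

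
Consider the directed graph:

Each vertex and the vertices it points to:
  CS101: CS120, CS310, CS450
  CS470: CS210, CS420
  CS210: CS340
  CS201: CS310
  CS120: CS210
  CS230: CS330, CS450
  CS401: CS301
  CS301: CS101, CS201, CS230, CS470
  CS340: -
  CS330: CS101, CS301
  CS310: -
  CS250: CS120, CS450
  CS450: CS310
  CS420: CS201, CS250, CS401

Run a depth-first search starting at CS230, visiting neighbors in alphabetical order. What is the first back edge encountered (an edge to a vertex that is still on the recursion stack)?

DFS from CS230 (visiting neighbors in alphabetical order); mark gray on enter, black on exit:
CS230 gray
  CS330 gray
    CS101 gray
      CS120 gray
        CS210 gray
          CS340 gray
          CS340 black
        CS210 black
      CS120 black
      CS310 gray
      CS310 black
      CS450 gray
        CS450→CS310: CS310 black — skip
      CS450 black
    CS101 black
    CS301 gray
      CS301→CS101: CS101 black — skip
      CS201 gray
        CS201→CS310: CS310 black — skip
      CS201 black
      CS301→CS230: CS230 is gray → back edge
First back edge: CS301 → CS230.

CS301->CS230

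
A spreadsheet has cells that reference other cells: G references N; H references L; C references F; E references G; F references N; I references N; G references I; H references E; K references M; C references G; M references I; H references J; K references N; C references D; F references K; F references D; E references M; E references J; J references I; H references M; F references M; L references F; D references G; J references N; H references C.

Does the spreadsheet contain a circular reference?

No

DFS with white/gray/black marking, starting from M:
M gray
  I gray
    N gray
    N black
  I black
M black
C gray
  D gray
    G gray
      G→I: I black — skip
      G→N: N black — skip
    G black
  D black
  C→G: G black — skip
  F gray
    K gray
      K→M: M black — skip
      K→N: N black — skip
    K black
    F→M: M black — skip
    F→D: D black — skip
    F→N: N black — skip
  F black
C black
E gray
  E→G: G black — skip
  E→M: M black — skip
  J gray
    J→I: I black — skip
    J→N: N black — skip
  J black
E black
H gray
  H→E: E black — skip
  H→J: J black — skip
  H→M: M black — skip
  H→C: C black — skip
  L gray
    L→F: F black — skip
  L black
H black
Every edge goes to a white or black vertex — no back edge, so the graph is acyclic.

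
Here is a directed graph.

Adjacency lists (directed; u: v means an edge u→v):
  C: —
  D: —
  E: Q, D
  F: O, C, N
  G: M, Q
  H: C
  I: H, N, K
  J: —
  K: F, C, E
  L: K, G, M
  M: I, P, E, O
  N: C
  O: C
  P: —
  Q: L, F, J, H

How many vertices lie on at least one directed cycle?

7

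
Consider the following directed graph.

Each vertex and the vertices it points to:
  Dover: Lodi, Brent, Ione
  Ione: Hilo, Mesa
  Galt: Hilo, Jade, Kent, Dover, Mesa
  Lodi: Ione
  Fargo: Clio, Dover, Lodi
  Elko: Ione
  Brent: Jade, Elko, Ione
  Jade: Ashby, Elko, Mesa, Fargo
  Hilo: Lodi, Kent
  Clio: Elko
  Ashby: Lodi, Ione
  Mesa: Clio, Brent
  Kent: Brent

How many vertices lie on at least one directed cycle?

12

A vertex is on a directed cycle iff it belongs to a strongly connected component of size ≥ 2 (or has a self-loop).
The vertices on cycles are {Clio, Elko, Hilo, Ione, Jade, Kent, Lodi, Mesa, Ashby, Brent, Dover, Fargo} — 12 in total.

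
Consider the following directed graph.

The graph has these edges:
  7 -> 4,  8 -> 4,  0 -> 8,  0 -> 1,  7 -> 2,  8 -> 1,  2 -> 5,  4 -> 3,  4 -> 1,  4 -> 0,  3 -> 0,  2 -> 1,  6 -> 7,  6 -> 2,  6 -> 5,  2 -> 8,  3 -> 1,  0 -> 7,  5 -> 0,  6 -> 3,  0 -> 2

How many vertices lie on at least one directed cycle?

7

A vertex is on a directed cycle iff it belongs to a strongly connected component of size ≥ 2 (or has a self-loop).
The vertices on cycles are {0, 2, 3, 4, 5, 7, 8} — 7 in total.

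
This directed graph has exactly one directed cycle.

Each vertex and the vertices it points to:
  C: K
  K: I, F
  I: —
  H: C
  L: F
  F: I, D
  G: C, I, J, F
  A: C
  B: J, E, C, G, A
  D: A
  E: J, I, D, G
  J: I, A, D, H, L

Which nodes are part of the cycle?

A, C, D, F, K

DFS with gray/black marking from A:
A gray
  C gray
    K gray
      I gray
      I black
      F gray
        F→I: I black — skip
        D gray
          D→A: A is gray → back edge
Back edge closes the cycle A → C → K → F → D → A; its vertices are {A, C, D, F, K}.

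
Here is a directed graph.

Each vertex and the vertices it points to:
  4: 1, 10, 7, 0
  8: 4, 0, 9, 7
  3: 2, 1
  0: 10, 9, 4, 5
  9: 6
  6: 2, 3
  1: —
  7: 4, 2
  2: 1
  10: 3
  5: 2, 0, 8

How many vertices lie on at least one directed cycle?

A vertex is on a directed cycle iff it belongs to a strongly connected component of size ≥ 2 (or has a self-loop).
The vertices on cycles are {0, 4, 5, 7, 8} — 5 in total.

5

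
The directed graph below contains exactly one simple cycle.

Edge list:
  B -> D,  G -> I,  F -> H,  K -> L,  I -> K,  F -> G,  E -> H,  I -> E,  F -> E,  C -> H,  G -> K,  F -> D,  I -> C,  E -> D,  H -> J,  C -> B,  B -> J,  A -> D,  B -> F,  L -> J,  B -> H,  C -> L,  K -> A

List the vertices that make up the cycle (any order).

B, C, F, G, I

DFS with gray/black marking from F:
F gray
  G gray
    K gray
      A gray
        D gray
        D black
      A black
      L gray
        J gray
        J black
      L black
    K black
    I gray
      E gray
        H gray
          H→J: J black — skip
        H black
        E→D: D black — skip
      E black
      I→K: K black — skip
      C gray
        C→H: H black — skip
        C→L: L black — skip
        B gray
          B→J: J black — skip
          B→D: D black — skip
          B→F: F is gray → back edge
Back edge closes the cycle F → G → I → C → B → F; its vertices are {B, C, F, G, I}.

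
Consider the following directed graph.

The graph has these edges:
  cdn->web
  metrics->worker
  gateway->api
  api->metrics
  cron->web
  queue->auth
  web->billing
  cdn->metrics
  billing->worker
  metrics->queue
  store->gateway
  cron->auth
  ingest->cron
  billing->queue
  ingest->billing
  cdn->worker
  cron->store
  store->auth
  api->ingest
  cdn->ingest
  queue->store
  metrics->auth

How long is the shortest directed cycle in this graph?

5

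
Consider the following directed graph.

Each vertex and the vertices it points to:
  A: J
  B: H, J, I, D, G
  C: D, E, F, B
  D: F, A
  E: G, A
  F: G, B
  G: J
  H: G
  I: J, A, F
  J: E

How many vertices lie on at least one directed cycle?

8

A vertex is on a directed cycle iff it belongs to a strongly connected component of size ≥ 2 (or has a self-loop).
The vertices on cycles are {A, B, D, E, F, G, I, J} — 8 in total.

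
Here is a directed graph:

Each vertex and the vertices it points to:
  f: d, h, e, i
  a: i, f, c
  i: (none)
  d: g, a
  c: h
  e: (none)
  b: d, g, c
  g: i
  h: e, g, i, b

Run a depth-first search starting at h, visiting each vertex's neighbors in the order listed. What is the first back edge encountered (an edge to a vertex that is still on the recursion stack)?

DFS from h (visiting each vertex's neighbors in the order listed); mark gray on enter, black on exit:
h gray
  e gray
  e black
  g gray
    i gray
    i black
  g black
  h→i: i black — skip
  b gray
    d gray
      d→g: g black — skip
      a gray
        a→i: i black — skip
        f gray
          f→d: d is gray → back edge
First back edge: f → d.

f->d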